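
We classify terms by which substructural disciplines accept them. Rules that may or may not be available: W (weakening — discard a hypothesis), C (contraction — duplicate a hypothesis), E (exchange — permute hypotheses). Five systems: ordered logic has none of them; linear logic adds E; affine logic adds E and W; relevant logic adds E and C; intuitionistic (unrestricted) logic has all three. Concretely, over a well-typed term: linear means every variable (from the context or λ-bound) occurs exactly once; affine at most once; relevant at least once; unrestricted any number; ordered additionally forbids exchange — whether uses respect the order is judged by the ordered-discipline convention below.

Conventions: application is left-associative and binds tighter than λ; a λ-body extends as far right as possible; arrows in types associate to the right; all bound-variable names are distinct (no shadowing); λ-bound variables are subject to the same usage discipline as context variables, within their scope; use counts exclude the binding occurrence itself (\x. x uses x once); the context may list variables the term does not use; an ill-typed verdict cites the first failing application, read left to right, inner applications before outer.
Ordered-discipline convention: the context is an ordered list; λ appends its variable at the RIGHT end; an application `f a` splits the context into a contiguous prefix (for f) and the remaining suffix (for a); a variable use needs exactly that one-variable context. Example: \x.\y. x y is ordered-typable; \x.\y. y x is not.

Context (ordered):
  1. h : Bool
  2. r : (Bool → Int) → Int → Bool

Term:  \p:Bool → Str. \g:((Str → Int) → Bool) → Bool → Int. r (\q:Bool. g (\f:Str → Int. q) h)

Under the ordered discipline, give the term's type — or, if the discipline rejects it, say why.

not well-typed under ordered — p, f never used (weakening)
usage: h: 1, r: 1, p (bound): 0, g (bound): 1, q (bound): 1, f (bound): 0
use order (left to right): r, g, q, h
typing: well-typed — term : (Bool → Str) → (((Str → Int) → Bool) → Bool → Int) → Int → Bool
per-discipline verdicts: ordered ✗; linear ✗; affine ✓; relevant ✗; unrestricted ✓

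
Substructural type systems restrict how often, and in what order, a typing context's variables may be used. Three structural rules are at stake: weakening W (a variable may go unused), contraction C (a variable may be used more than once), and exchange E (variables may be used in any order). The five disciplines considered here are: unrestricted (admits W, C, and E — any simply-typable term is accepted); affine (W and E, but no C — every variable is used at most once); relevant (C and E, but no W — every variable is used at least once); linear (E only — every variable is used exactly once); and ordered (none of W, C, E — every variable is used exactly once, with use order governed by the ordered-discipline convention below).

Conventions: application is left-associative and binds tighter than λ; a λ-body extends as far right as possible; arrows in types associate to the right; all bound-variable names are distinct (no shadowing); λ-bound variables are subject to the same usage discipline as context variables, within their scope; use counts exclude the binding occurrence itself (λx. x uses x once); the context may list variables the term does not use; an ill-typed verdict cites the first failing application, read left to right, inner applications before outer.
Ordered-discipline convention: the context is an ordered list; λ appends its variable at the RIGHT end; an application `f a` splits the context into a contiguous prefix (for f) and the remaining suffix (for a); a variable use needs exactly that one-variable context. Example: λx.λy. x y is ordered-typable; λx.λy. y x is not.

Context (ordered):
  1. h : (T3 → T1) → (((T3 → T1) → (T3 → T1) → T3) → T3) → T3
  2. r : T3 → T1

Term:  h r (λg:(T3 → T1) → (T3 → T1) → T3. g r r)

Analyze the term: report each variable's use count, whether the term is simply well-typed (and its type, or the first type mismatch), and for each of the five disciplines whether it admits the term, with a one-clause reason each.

counts: h: 1; r: 3; g (λ-bound): 1
use order (left to right): h, r, g, r, r
typing: the term checks, with type T3
ordered ✗ (r ×3 used more than once (contraction))
linear ✗ (r ×3 used more than once (contraction))
affine ✗ (r ×3 used more than once (contraction))
relevant ✓ (h, r, g: all used, weakening unneeded)
unrestricted ✓ (type-checks (T3) and nothing is barred)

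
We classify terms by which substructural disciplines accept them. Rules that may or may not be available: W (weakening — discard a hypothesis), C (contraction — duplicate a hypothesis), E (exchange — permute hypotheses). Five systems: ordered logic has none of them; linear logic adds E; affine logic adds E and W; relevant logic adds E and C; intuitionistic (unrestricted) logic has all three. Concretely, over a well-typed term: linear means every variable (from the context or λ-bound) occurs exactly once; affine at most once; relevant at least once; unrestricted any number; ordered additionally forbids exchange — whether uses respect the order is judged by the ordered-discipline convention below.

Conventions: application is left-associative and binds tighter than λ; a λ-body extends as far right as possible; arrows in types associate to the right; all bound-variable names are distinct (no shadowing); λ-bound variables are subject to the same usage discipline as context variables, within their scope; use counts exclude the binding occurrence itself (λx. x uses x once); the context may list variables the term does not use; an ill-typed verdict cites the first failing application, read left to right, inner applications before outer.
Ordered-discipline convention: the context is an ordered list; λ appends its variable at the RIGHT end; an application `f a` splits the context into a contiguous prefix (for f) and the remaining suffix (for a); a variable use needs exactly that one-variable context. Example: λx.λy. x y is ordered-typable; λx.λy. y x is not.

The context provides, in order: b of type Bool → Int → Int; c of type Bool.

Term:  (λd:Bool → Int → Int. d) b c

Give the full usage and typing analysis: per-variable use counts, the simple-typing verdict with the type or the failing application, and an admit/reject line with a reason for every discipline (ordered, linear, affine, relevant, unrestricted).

usage: b ×1; c ×1; d (bound) ×1
left-to-right use order: d, b, c
typing: well-typed at Int → Int
ordered: ✓ — b, c, d: once each, no exchange needed
linear: ✓ — each of b, c, d used exactly once
affine: ✓ — b, c, d: no repeats, contraction unneeded
relevant: ✓ — none of b, c, d goes unused
unrestricted: ✓ — type-checks (Int → Int) and nothing is barred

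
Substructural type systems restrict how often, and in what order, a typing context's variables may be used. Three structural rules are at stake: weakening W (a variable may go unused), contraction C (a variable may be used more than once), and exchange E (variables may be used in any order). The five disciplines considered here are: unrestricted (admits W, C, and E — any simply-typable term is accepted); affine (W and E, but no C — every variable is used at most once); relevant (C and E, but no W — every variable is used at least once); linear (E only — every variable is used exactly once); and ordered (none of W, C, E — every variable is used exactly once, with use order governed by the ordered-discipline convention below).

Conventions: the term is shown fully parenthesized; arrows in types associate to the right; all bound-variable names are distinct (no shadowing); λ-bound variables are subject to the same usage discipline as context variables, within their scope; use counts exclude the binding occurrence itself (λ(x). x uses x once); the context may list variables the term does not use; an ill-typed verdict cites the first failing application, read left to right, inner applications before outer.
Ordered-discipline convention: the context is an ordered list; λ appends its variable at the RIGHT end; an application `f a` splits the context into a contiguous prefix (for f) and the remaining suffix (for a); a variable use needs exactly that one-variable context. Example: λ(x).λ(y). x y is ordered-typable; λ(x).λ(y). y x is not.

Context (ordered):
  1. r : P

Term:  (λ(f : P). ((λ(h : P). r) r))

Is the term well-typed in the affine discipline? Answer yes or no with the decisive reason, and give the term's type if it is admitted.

no — repeated use of r ×2
use counts: r: 2, f (λ-bound): 0, h (λ-bound): 0
use order (left to right): r, r
typing: well-typed — term : P -> P
summary: ordered ✗, linear ✗, affine ✗, relevant ✗, unrestricted ✓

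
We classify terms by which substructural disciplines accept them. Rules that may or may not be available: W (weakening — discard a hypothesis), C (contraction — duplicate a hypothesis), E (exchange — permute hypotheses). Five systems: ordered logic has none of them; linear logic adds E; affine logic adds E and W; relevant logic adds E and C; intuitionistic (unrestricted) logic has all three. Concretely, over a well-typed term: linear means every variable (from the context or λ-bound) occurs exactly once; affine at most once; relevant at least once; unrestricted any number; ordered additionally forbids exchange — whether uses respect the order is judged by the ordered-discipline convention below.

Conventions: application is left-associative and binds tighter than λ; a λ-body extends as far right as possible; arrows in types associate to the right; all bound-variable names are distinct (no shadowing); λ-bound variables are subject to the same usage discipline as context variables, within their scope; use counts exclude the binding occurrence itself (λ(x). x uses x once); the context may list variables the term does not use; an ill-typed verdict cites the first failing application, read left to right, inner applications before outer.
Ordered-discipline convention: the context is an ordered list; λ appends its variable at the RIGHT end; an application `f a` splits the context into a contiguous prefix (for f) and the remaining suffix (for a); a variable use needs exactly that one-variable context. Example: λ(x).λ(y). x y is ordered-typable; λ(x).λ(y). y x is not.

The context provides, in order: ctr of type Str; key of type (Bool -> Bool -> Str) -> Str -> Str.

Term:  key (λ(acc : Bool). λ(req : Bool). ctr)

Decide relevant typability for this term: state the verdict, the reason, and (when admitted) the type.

no — needs weakening: acc, req unused
use counts: ctr: 1×, key: 1×, acc (λ-bound): 0×, req (λ-bound): 0×
uses in reading order: key, ctr
typing: ✓ — Str -> Str
per-discipline verdicts: ordered ✗; linear ✗; affine ✓; relevant ✗; unrestricted ✓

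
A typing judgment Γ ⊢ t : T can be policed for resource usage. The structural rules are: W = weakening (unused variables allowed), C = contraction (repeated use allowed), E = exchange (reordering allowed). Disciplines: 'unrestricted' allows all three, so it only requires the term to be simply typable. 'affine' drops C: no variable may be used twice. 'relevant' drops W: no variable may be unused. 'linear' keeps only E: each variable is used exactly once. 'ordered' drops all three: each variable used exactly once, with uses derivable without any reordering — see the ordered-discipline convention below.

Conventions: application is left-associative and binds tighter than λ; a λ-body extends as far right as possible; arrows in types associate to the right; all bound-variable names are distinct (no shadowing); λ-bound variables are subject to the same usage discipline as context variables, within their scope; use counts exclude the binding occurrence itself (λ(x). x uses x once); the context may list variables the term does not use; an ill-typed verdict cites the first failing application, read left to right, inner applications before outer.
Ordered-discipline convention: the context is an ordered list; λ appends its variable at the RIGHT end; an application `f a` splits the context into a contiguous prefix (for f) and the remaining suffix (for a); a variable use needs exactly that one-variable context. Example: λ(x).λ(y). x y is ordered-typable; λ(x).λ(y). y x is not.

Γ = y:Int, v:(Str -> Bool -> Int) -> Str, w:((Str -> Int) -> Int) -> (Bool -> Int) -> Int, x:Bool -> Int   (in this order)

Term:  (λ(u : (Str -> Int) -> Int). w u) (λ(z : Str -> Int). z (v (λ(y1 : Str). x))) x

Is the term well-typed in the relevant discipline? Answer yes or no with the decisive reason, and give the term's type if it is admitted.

no — y, y1 never used (weakening)
variable uses: y ×0, v ×1, w ×1, x ×2, u [bound] ×1, z [bound] ×1, y1 [bound] ×0
left-to-right use order: w, u, z, v, x, x
typing: ✓ — Int
across the five disciplines: ordered ✗; linear ✗; affine ✗; relevant ✗; unrestricted ✓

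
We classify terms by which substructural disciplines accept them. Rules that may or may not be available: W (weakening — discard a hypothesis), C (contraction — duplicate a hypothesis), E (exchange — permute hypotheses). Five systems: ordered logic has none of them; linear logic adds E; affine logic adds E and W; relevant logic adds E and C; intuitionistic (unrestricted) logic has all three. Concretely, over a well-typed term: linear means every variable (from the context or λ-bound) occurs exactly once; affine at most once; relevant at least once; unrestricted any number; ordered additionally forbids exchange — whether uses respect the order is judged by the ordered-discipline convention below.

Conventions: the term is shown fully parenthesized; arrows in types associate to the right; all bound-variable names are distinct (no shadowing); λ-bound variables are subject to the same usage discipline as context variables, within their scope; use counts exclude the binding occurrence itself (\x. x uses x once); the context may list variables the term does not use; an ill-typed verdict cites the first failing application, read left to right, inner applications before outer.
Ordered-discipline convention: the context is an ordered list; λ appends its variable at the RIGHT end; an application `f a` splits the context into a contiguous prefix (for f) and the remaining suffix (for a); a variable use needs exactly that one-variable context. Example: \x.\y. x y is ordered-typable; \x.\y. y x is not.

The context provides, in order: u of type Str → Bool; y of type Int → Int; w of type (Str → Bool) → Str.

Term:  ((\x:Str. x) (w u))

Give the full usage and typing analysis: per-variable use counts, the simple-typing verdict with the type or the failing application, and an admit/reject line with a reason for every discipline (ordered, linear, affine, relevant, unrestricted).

counts: u=1, y=0, w=1, x (bound)=1
uses in reading order: x, w, u
typing: well-typed — term : Str
ordered ✗ (needs weakening: y unused)
linear ✗ (needs weakening: y unused)
affine ✓ (at most one use each (u, y, w, x))
relevant ✗ (needs weakening: y unused)
unrestricted ✓ (type-checks (Str) and nothing is barred)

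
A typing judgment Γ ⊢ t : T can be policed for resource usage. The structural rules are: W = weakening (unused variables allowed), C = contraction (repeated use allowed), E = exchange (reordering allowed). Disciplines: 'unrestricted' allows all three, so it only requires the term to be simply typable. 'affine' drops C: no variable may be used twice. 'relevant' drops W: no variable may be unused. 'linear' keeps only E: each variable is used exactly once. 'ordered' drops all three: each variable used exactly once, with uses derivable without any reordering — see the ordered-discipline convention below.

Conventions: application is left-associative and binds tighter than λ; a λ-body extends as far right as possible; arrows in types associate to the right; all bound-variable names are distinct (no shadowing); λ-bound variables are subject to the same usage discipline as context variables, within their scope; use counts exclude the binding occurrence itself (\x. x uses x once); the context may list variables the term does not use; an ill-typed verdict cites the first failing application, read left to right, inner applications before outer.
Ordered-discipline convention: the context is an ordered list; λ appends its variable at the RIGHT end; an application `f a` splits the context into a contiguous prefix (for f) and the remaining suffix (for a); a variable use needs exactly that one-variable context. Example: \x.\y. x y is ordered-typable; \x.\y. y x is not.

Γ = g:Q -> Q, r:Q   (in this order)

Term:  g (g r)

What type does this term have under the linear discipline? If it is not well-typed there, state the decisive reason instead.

not well-typed under linear — repeated use of g ×2
variable uses: g=2; r=1
uses in reading order: g, g, r
typing: well-typed — term : Q
summary: ordered ✗, linear ✗, affine ✗, relevant ✓, unrestricted ✓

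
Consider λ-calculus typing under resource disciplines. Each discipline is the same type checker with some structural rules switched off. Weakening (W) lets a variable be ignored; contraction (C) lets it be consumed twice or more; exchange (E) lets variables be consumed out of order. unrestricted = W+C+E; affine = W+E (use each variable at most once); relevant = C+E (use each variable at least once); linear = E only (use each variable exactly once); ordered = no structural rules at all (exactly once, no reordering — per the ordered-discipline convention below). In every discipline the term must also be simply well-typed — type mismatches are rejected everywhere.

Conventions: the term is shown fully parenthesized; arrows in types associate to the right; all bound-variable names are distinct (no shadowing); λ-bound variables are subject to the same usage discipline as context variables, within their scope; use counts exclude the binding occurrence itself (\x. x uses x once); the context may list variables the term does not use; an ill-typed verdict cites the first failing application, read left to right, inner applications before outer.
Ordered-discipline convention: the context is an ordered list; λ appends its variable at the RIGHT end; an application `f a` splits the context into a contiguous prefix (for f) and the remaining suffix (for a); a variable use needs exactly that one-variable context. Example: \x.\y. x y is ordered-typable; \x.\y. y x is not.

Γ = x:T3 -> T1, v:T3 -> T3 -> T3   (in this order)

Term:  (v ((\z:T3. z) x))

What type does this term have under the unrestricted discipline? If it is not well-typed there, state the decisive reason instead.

not well-typed under unrestricted — fails simple typing
variable uses: x ×1, v ×1, z (λ-bound) ×1
uses in reading order: v, z, x
typing: ill-typed: a function awaiting T3 gets T3 -> T1
summary: ordered ✗, linear ✗, affine ✗, relevant ✗, unrestricted ✗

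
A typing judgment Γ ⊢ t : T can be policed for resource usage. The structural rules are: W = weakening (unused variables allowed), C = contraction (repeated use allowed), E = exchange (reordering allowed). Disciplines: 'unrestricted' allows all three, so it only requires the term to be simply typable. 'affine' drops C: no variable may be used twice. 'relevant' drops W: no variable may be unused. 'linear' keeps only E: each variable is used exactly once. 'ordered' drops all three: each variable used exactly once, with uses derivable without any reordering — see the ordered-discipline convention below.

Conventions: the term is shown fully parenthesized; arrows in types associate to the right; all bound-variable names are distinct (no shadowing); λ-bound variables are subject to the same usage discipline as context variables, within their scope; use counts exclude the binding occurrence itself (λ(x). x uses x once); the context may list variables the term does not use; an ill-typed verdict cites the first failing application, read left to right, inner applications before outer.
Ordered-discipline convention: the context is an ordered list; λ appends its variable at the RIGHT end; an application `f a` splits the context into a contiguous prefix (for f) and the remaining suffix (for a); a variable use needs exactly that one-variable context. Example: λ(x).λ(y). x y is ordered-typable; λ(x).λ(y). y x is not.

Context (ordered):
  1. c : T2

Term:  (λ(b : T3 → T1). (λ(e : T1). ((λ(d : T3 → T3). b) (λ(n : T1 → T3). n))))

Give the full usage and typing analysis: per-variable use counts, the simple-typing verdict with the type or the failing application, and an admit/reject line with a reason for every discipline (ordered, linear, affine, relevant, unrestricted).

use counts: c ×0, b [bound] ×1, e [bound] ×0, d [bound] ×0, n [bound] ×1
order of uses: b, n
typing: ill-typed: argument of type (T1 → T3) → T1 → T3 where T3 → T3 is required
ordered ✗ (fails simple typing)
linear ✗ (a type mismatch blocks all five)
affine ✗ (the type mismatch rejects it)
relevant ✗ (not simply typable)
unrestricted ✗ (fails simple typing)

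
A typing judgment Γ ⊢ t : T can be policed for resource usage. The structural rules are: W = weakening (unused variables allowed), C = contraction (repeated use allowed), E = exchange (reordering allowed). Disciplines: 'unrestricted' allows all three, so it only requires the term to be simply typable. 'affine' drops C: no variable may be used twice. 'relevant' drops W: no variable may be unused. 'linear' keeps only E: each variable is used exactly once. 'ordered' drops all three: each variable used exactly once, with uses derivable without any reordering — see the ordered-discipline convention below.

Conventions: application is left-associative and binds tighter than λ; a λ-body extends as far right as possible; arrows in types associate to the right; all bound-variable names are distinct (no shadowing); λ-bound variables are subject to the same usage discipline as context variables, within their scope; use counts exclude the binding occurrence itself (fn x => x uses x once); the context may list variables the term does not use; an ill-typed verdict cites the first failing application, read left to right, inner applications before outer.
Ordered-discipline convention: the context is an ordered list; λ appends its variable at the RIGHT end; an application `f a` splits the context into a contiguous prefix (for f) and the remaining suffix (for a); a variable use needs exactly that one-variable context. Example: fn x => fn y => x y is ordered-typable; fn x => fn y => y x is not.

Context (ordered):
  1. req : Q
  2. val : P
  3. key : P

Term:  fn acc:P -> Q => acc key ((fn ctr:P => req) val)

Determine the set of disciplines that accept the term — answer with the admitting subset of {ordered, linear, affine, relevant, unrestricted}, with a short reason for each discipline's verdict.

accepted by: none
variable uses: req: 1; val: 1; key: 1; acc [bound]: 1; ctr [bound]: 0
left-to-right use order: acc, key, req, val
typing: ill-typed: applying a non-function (Q)
ordered: ✗, a type mismatch blocks all five
linear: ✗, the type mismatch rejects it
affine: ✗, not simply typable
relevant: ✗, fails simple typing
unrestricted: ✗, a type mismatch blocks all five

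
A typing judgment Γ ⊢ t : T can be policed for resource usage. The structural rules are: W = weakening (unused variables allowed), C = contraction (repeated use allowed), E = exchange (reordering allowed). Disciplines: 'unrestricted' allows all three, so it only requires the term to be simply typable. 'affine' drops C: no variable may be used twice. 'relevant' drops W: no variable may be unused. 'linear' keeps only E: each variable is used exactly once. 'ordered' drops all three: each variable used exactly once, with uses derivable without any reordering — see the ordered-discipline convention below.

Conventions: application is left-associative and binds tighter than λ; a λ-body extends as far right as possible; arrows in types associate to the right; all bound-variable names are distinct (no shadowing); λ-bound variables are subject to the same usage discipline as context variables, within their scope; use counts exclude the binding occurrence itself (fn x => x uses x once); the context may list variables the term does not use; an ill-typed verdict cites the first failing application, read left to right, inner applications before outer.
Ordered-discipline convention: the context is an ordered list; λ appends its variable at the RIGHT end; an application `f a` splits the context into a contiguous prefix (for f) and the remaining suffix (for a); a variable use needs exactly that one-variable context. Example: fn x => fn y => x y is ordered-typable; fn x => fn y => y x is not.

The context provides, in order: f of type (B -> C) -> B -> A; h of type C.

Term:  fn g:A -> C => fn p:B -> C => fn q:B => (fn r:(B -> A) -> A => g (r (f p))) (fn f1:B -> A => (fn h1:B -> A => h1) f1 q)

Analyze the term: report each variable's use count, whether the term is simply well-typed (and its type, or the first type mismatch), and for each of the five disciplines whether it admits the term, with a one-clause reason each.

usage: f=1, h=0, g (bound)=1, p (bound)=1, q (bound)=1, r (bound)=1, f1 (bound)=1, h1 (bound)=1
uses in reading order: g, r, f, p, h1, f1, q
typing: the term checks, with type (A -> C) -> (B -> C) -> B -> C
ordered: ✗ — h left unused
linear: ✗ — h left unused
affine: ✓ — at most one use each (f, h, g, p, q, r, f1, h1)
relevant: ✗ — h left unused
unrestricted: ✓ — simply typable at (A -> C) -> (B -> C) -> B -> C; W, C, E all held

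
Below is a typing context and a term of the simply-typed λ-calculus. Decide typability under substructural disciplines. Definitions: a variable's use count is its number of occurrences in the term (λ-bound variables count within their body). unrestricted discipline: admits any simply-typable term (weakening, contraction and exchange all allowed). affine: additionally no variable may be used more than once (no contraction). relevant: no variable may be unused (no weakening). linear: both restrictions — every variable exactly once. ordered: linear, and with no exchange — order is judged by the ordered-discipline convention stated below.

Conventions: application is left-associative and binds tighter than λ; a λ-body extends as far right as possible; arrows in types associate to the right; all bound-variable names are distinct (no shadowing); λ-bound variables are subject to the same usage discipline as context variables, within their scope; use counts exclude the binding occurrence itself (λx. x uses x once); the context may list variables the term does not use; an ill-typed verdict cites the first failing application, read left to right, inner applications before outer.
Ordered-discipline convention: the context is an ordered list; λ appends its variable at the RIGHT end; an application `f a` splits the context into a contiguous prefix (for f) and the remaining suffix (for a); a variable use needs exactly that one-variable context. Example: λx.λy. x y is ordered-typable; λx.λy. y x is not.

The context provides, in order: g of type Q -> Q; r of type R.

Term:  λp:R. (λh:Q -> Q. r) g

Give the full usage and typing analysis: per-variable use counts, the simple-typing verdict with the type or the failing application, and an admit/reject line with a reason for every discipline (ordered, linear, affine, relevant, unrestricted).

counts: g=1, r=1, p (λ-bound)=0, h (λ-bound)=0
left-to-right use order: r, g
typing: well-typed at R -> R
ordered: ✗, p, h never used (weakening)
linear: ✗, p, h never used (weakening)
affine: ✓, no duplicate uses among g, r, p, h
relevant: ✗, p, h never used (weakening)
unrestricted: ✓, typability at R -> R is all that's needed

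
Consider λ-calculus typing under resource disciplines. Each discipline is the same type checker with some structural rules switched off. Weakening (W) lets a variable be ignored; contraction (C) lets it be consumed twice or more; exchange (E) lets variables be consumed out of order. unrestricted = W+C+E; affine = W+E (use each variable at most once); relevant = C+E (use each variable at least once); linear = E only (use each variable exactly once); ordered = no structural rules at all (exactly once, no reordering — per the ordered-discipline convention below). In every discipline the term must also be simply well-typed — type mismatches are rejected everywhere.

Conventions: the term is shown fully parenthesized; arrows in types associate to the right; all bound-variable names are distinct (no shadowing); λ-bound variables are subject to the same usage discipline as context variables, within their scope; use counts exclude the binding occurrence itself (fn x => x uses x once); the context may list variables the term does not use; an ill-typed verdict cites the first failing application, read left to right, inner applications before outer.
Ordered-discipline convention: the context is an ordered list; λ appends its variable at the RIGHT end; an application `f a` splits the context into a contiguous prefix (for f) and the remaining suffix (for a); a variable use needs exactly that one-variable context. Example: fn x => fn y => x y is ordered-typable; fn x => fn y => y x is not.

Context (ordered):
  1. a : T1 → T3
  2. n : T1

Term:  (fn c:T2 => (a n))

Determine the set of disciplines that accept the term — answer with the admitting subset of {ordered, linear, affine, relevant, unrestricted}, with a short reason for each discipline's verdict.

admitted by: affine, unrestricted
variable uses: a: 1×; n: 1×; c [bound]: 0×
use order (left to right): a, n
typing: ✓ — T2 → T3
ordered: ✗, needs weakening: c unused
linear: ✗, needs weakening: c unused
affine: ✓, at most one use each (a, n, c)
relevant: ✗, needs weakening: c unused
unrestricted: ✓, simply typable at T2 → T3; W, C, E all held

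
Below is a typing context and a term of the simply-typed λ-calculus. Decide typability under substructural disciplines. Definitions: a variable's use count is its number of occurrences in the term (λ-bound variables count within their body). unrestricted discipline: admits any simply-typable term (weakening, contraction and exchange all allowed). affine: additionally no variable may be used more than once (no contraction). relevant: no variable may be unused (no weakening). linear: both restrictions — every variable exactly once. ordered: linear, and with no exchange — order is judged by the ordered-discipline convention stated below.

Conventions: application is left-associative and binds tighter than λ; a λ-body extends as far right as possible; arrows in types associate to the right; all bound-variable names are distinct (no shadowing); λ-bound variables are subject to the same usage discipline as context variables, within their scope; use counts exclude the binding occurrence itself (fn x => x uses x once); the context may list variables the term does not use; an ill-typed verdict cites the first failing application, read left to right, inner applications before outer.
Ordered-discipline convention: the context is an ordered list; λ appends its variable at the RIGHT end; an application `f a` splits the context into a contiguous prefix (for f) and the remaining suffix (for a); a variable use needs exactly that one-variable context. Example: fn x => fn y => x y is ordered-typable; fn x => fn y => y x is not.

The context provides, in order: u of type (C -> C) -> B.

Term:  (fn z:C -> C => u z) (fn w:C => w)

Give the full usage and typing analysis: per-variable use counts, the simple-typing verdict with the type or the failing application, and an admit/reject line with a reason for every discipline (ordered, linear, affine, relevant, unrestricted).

usage: u: 1; z [bound]: 1; w [bound]: 1
left-to-right use order: u, z, w
typing: well-typed at B
ordered: ✓ — u, z, w once each; derivable with no W/C/E
linear: ✓ — single use per variable (u, z, w)
affine: ✓ — at most one use each (u, z, w)
relevant: ✓ — every one of u, z, w appears
unrestricted: ✓ — typability at B is all that's needed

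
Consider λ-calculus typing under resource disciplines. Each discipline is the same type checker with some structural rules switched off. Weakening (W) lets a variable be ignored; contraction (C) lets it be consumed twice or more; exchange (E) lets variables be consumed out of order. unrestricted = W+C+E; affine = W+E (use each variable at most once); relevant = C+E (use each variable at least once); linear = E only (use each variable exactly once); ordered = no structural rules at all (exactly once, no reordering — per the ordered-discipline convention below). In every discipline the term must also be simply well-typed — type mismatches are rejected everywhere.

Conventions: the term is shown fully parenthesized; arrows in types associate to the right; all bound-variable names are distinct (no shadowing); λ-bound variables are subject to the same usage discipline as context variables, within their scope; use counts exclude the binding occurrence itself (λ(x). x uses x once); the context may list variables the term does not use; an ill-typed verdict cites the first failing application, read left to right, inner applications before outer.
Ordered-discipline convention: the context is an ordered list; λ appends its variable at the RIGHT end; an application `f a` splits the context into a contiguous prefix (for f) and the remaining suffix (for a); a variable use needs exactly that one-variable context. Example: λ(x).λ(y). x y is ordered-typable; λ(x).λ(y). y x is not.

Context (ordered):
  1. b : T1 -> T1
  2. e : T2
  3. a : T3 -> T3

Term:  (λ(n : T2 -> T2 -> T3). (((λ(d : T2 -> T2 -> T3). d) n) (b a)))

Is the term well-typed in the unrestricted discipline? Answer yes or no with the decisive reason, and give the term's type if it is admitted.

no — the type mismatch rejects it
variable uses: b: 1; e: 0; a: 1; n [bound]: 1; d [bound]: 1
order of uses: d, n, b, a
typing: ill-typed: an argument T3 -> T3 mismatches the expected T1
per-discipline verdicts: ordered ✗ | linear ✗ | affine ✗ | relevant ✗ | unrestricted ✗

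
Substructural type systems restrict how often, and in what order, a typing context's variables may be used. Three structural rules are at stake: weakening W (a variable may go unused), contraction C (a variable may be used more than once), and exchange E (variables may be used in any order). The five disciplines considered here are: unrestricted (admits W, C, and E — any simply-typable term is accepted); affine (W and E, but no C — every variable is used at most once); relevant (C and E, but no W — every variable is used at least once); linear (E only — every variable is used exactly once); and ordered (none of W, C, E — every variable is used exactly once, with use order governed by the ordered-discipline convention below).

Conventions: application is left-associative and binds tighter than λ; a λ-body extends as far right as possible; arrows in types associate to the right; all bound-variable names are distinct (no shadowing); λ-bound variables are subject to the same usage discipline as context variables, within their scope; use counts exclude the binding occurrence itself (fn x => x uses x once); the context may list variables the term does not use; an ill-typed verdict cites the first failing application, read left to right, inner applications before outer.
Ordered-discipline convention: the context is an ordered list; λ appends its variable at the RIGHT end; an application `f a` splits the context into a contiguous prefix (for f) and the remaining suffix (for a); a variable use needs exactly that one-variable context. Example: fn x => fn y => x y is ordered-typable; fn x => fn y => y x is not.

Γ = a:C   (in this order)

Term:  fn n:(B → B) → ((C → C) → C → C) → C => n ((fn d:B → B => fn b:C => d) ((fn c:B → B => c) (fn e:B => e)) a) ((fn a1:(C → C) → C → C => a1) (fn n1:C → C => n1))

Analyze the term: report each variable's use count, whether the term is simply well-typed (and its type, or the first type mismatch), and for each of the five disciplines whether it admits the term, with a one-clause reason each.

usage: a=1, n [bound]=1, d [bound]=1, b [bound]=0, c [bound]=1, e [bound]=1, a1 [bound]=1, n1 [bound]=1
uses in reading order: n, d, c, e, a, a1, n1
typing: ✓ — ((B → B) → ((C → C) → C → C) → C) → C
ordered: ✗ — needs weakening: b unused
linear: ✗ — needs weakening: b unused
affine: ✓ — none of a, n, d, b, c, e, a1, n1 used more than once
relevant: ✗ — needs weakening: b unused
unrestricted: ✓ — typability at ((B → B) → ((C → C) → C → C) → C) → C is all that's needed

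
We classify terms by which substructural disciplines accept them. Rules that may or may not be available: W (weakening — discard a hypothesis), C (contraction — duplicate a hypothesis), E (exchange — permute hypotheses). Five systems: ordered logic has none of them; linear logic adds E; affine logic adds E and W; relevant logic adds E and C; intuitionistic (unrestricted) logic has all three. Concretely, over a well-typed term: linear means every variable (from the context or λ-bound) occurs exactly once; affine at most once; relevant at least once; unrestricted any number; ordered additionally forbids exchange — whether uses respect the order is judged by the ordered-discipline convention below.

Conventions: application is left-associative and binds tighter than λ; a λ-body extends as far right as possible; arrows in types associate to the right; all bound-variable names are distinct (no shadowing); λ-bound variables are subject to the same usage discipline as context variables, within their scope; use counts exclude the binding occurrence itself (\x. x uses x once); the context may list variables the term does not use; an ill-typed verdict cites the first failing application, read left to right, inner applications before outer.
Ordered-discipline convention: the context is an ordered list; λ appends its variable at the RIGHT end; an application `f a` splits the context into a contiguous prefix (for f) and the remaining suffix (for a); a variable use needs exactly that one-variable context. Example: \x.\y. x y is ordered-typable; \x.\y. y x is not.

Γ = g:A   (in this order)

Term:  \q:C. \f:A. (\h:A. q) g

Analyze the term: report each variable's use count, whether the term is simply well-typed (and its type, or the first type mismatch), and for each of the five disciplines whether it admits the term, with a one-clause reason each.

counts: g: 1; q (λ-bound): 1; f (λ-bound): 0; h (λ-bound): 0
left-to-right use order: q, g
typing: the term checks, with type C → A → C
ordered: ✗ — needs weakening: f, h unused
linear: ✗ — needs weakening: f, h unused
affine: ✓ — no duplicate uses among g, q, f, h
relevant: ✗ — needs weakening: f, h unused
unrestricted: ✓ — simply typable at C → A → C; W, C, E all held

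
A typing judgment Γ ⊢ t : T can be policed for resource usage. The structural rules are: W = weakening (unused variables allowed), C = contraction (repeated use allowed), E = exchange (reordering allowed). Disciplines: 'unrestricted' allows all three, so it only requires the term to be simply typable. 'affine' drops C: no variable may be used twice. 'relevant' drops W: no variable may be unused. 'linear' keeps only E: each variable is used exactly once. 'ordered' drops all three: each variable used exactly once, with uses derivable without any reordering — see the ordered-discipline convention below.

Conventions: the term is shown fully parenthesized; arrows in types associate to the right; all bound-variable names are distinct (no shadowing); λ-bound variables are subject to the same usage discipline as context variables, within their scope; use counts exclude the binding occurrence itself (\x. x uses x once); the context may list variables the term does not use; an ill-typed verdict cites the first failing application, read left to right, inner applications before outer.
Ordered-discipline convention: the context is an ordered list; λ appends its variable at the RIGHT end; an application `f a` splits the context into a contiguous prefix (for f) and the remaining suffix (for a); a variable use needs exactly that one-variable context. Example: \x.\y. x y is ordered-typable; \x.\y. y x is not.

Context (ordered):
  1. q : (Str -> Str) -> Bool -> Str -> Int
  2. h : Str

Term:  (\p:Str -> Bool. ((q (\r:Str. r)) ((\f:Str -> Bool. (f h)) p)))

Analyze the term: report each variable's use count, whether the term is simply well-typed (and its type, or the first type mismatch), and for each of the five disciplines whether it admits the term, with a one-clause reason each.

use counts: q ×1, h ×1, p (λ-bound) ×1, r (λ-bound) ×1, f (λ-bound) ×1
uses in reading order: q, r, f, h, p
typing: well-typed — term : (Str -> Bool) -> Str -> Int
ordered: ✗ — use order q, r, f, h, p needs exchange
linear: ✓ — q, h, p, r, f: one use apiece
affine: ✓ — none of q, h, p, r, f used more than once
relevant: ✓ — q, h, p, r, f: all used, weakening unneeded
unrestricted: ✓ — typability at (Str -> Bool) -> Str -> Int is all that's needed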